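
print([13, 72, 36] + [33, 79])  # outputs [13, 72, 36, 33, 79]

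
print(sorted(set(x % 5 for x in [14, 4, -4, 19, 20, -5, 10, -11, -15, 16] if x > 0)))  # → [0, 1, 4]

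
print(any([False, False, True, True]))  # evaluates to True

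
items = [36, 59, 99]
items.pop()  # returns 99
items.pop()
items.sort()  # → [36]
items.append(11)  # [36, 11]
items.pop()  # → 11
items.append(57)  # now [36, 57]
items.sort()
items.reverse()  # [57, 36]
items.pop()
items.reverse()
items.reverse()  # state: [57]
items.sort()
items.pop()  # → 57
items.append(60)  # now [60]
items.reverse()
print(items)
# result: [60]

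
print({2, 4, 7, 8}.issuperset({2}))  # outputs True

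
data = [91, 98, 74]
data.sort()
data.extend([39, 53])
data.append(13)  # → [74, 91, 98, 39, 53, 13]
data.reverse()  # [13, 53, 39, 98, 91, 74]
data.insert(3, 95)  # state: [13, 53, 39, 95, 98, 91, 74]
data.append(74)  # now [13, 53, 39, 95, 98, 91, 74, 74]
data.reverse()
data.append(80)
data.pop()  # 80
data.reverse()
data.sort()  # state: [13, 39, 53, 74, 74, 91, 95, 98]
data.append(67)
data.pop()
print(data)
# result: [13, 39, 53, 74, 74, 91, 95, 98]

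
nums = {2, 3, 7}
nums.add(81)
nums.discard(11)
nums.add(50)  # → {2, 3, 7, 50, 81}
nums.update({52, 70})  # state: {2, 3, 7, 50, 52, 70, 81}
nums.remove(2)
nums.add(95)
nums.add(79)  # {3, 7, 50, 52, 70, 79, 81, 95}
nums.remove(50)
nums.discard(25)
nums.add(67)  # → {3, 7, 52, 67, 70, 79, 81, 95}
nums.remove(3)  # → {7, 52, 67, 70, 79, 81, 95}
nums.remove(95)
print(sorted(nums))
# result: [7, 52, 67, 70, 79, 81]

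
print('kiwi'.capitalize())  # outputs Kiwi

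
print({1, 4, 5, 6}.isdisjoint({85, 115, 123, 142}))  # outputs True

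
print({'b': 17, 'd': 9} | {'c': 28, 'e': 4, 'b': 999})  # {'b': 999, 'd': 9, 'c': 28, 'e': 4}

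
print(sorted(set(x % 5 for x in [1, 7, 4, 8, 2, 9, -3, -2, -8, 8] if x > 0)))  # [1, 2, 3, 4]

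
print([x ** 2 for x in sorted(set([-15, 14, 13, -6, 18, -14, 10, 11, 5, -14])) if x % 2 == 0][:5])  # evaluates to [196, 36, 100, 196, 324]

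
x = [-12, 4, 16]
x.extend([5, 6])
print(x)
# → [-12, 4, 16, 5, 6]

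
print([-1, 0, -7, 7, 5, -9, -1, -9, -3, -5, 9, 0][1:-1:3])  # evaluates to [0, 5, -9, 9]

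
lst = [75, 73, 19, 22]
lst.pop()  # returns 22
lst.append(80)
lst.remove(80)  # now [75, 73, 19]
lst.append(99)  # [75, 73, 19, 99]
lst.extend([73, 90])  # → [75, 73, 19, 99, 73, 90]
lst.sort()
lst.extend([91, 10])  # [19, 73, 73, 75, 90, 99, 91, 10]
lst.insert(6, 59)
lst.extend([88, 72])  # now [19, 73, 73, 75, 90, 99, 59, 91, 10, 88, 72]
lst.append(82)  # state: [19, 73, 73, 75, 90, 99, 59, 91, 10, 88, 72, 82]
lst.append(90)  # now [19, 73, 73, 75, 90, 99, 59, 91, 10, 88, 72, 82, 90]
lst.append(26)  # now [19, 73, 73, 75, 90, 99, 59, 91, 10, 88, 72, 82, 90, 26]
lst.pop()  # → 26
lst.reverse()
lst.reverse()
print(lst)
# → [19, 73, 73, 75, 90, 99, 59, 91, 10, 88, 72, 82, 90]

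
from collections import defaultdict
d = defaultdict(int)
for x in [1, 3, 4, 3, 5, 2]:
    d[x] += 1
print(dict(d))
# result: {1: 1, 3: 2, 4: 1, 5: 1, 2: 1}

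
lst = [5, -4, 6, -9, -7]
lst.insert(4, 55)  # [5, -4, 6, -9, 55, -7]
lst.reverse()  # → [-7, 55, -9, 6, -4, 5]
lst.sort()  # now [-9, -7, -4, 5, 6, 55]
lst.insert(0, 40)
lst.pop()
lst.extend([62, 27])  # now [40, -9, -7, -4, 5, 6, 62, 27]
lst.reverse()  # [27, 62, 6, 5, -4, -7, -9, 40]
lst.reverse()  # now [40, -9, -7, -4, 5, 6, 62, 27]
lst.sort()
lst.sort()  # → [-9, -7, -4, 5, 6, 27, 40, 62]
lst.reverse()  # [62, 40, 27, 6, 5, -4, -7, -9]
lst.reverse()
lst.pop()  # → 62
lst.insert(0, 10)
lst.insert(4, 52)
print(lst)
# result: [10, -9, -7, -4, 52, 5, 6, 27, 40]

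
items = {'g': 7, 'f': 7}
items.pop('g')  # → 7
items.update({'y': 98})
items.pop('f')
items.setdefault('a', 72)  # 72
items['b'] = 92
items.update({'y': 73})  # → {'y': 73, 'a': 72, 'b': 92}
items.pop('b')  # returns 92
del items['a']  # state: {'y': 73}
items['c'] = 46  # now {'y': 73, 'c': 46}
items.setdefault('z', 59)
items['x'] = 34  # {'y': 73, 'c': 46, 'z': 59, 'x': 34}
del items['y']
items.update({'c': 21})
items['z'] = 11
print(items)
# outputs {'c': 21, 'z': 11, 'x': 34}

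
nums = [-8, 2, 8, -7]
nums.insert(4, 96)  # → [-8, 2, 8, -7, 96]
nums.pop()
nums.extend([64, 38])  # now [-8, 2, 8, -7, 64, 38]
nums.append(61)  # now [-8, 2, 8, -7, 64, 38, 61]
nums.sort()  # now [-8, -7, 2, 8, 38, 61, 64]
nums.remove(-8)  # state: [-7, 2, 8, 38, 61, 64]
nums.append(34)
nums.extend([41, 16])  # [-7, 2, 8, 38, 61, 64, 34, 41, 16]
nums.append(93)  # [-7, 2, 8, 38, 61, 64, 34, 41, 16, 93]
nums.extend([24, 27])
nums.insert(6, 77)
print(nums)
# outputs [-7, 2, 8, 38, 61, 64, 77, 34, 41, 16, 93, 24, 27]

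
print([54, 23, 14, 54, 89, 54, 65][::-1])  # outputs [65, 54, 89, 54, 14, 23, 54]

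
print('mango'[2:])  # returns ngo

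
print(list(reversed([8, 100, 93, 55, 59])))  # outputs [59, 55, 93, 100, 8]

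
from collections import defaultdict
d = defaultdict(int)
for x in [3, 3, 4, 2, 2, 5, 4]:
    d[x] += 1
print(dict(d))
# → {3: 2, 4: 2, 2: 2, 5: 1}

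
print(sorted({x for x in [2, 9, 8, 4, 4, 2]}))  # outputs [2, 4, 8, 9]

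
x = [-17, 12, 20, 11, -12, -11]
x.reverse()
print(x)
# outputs [-11, -12, 11, 20, 12, -17]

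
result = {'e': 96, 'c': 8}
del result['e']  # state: {'c': 8}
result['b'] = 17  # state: {'c': 8, 'b': 17}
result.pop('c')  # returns 8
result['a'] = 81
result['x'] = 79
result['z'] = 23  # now {'b': 17, 'a': 81, 'x': 79, 'z': 23}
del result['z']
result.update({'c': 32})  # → {'b': 17, 'a': 81, 'x': 79, 'c': 32}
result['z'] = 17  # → {'b': 17, 'a': 81, 'x': 79, 'c': 32, 'z': 17}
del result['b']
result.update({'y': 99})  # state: {'a': 81, 'x': 79, 'c': 32, 'z': 17, 'y': 99}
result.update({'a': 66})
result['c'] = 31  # {'a': 66, 'x': 79, 'c': 31, 'z': 17, 'y': 99}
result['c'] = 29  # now {'a': 66, 'x': 79, 'c': 29, 'z': 17, 'y': 99}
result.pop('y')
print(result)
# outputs {'a': 66, 'x': 79, 'c': 29, 'z': 17}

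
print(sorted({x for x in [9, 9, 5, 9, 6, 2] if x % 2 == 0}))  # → [2, 6]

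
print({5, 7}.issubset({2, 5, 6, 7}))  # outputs True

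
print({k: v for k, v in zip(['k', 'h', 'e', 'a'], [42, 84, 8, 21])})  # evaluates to {'k': 42, 'h': 84, 'e': 8, 'a': 21}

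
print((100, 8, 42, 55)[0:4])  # (100, 8, 42, 55)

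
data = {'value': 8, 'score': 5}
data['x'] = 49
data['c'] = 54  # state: {'value': 8, 'score': 5, 'x': 49, 'c': 54}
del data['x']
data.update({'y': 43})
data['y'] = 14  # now {'value': 8, 'score': 5, 'c': 54, 'y': 14}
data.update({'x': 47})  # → {'value': 8, 'score': 5, 'c': 54, 'y': 14, 'x': 47}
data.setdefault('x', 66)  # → 47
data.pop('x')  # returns 47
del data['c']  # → {'value': 8, 'score': 5, 'y': 14}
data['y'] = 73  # {'value': 8, 'score': 5, 'y': 73}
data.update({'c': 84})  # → {'value': 8, 'score': 5, 'y': 73, 'c': 84}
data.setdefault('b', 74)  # 74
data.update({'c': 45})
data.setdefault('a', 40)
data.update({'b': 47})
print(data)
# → {'value': 8, 'score': 5, 'y': 73, 'c': 45, 'b': 47, 'a': 40}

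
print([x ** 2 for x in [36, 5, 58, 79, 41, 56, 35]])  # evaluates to [1296, 25, 3364, 6241, 1681, 3136, 1225]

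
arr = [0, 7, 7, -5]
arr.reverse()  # [-5, 7, 7, 0]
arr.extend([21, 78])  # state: [-5, 7, 7, 0, 21, 78]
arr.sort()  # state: [-5, 0, 7, 7, 21, 78]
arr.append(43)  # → [-5, 0, 7, 7, 21, 78, 43]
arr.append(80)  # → [-5, 0, 7, 7, 21, 78, 43, 80]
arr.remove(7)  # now [-5, 0, 7, 21, 78, 43, 80]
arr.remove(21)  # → [-5, 0, 7, 78, 43, 80]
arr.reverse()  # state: [80, 43, 78, 7, 0, -5]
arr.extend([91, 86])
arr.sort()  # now [-5, 0, 7, 43, 78, 80, 86, 91]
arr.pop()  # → 91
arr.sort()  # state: [-5, 0, 7, 43, 78, 80, 86]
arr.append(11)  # [-5, 0, 7, 43, 78, 80, 86, 11]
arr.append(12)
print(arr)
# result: [-5, 0, 7, 43, 78, 80, 86, 11, 12]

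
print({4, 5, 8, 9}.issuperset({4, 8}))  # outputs True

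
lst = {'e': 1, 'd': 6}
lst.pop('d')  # 6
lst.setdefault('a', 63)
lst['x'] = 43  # {'e': 1, 'a': 63, 'x': 43}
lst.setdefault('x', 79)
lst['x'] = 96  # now {'e': 1, 'a': 63, 'x': 96}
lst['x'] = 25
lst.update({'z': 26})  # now {'e': 1, 'a': 63, 'x': 25, 'z': 26}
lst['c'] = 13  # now {'e': 1, 'a': 63, 'x': 25, 'z': 26, 'c': 13}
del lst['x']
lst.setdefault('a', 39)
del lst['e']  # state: {'a': 63, 'z': 26, 'c': 13}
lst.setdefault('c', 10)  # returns 13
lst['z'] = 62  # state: {'a': 63, 'z': 62, 'c': 13}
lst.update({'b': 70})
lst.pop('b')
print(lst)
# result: {'a': 63, 'z': 62, 'c': 13}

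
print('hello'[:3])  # hel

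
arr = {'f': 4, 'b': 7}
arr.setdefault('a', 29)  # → 29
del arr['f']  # {'b': 7, 'a': 29}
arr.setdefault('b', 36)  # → 7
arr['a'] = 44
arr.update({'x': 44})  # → {'b': 7, 'a': 44, 'x': 44}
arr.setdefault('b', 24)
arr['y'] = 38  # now {'b': 7, 'a': 44, 'x': 44, 'y': 38}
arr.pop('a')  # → 44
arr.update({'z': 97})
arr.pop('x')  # 44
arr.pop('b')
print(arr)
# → {'y': 38, 'z': 97}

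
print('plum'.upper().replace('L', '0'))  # P0UM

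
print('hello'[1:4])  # ell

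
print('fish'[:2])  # fi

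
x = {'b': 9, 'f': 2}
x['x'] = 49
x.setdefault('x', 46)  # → 49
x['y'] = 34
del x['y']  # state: {'b': 9, 'f': 2, 'x': 49}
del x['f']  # {'b': 9, 'x': 49}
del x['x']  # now {'b': 9}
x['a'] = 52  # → {'b': 9, 'a': 52}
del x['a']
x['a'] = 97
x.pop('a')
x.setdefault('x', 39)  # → 39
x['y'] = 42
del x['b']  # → {'x': 39, 'y': 42}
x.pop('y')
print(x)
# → {'x': 39}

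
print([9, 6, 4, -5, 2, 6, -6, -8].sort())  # None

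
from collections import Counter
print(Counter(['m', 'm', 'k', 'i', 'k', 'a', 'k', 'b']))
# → Counter({'k': 3, 'm': 2, 'i': 1, 'a': 1, 'b': 1})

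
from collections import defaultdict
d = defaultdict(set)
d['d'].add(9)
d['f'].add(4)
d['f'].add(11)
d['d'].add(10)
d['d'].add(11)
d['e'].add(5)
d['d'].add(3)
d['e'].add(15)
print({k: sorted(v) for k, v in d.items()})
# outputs {'d': [3, 9, 10, 11], 'f': [4, 11], 'e': [5, 15]}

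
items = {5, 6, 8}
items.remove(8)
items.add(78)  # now {5, 6, 78}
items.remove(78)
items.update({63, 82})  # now {5, 6, 63, 82}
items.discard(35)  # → {5, 6, 63, 82}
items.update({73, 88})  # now {5, 6, 63, 73, 82, 88}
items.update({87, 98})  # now {5, 6, 63, 73, 82, 87, 88, 98}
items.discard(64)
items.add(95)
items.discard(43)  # {5, 6, 63, 73, 82, 87, 88, 95, 98}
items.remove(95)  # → {5, 6, 63, 73, 82, 87, 88, 98}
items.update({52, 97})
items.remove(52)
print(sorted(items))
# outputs [5, 6, 63, 73, 82, 87, 88, 97, 98]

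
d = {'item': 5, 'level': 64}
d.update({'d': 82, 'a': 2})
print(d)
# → {'item': 5, 'level': 64, 'd': 82, 'a': 2}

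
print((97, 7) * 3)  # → (97, 7, 97, 7, 97, 7)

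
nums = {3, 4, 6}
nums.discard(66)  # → {3, 4, 6}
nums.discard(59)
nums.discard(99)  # {3, 4, 6}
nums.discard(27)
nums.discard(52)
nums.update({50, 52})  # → {3, 4, 6, 50, 52}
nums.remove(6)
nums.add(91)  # {3, 4, 50, 52, 91}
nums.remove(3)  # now {4, 50, 52, 91}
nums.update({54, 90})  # {4, 50, 52, 54, 90, 91}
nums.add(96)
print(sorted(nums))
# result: [4, 50, 52, 54, 90, 91, 96]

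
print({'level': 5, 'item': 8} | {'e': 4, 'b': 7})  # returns {'level': 5, 'item': 8, 'e': 4, 'b': 7}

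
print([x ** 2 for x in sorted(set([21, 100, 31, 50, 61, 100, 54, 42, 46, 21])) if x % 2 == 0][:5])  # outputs [1764, 2116, 2500, 2916, 10000]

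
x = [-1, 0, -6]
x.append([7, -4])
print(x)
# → [-1, 0, -6, [7, -4]]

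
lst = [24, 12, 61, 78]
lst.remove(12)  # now [24, 61, 78]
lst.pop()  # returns 78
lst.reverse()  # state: [61, 24]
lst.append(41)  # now [61, 24, 41]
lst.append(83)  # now [61, 24, 41, 83]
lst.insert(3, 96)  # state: [61, 24, 41, 96, 83]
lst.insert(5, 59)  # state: [61, 24, 41, 96, 83, 59]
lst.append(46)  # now [61, 24, 41, 96, 83, 59, 46]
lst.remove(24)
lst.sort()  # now [41, 46, 59, 61, 83, 96]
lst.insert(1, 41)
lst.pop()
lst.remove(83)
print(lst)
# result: [41, 41, 46, 59, 61]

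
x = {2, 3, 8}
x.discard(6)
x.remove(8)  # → {2, 3}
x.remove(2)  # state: {3}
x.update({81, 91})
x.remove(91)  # {3, 81}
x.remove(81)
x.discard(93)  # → {3}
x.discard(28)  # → {3}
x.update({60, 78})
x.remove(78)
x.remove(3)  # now {60}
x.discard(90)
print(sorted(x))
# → [60]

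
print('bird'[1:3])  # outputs ir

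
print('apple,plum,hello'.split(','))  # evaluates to ['apple', 'plum', 'hello']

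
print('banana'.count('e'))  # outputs 0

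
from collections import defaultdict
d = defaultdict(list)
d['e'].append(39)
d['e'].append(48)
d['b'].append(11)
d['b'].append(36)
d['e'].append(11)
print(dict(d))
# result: {'e': [39, 48, 11], 'b': [11, 36]}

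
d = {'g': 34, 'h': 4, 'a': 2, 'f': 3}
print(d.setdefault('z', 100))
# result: 100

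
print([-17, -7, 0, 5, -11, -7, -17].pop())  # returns -17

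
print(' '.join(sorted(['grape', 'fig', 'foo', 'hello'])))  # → fig foo grape hello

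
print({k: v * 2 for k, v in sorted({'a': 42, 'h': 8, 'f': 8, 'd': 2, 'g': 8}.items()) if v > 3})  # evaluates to {'a': 84, 'f': 16, 'g': 16, 'h': 16}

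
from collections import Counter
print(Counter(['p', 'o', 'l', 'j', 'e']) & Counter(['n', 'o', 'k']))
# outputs Counter({'o': 1})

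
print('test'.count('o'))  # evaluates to 0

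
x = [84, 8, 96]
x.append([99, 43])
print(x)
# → [84, 8, 96, [99, 43]]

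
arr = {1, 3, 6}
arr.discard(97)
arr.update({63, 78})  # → {1, 3, 6, 63, 78}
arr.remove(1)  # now {3, 6, 63, 78}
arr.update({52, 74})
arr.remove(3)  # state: {6, 52, 63, 74, 78}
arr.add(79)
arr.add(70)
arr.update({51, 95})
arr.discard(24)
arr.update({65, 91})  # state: {6, 51, 52, 63, 65, 70, 74, 78, 79, 91, 95}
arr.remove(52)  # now {6, 51, 63, 65, 70, 74, 78, 79, 91, 95}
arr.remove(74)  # {6, 51, 63, 65, 70, 78, 79, 91, 95}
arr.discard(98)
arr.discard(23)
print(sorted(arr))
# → [6, 51, 63, 65, 70, 78, 79, 91, 95]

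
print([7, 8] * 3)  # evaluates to [7, 8, 7, 8, 7, 8]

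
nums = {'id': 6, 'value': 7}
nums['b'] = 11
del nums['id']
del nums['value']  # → {'b': 11}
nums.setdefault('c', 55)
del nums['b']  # {'c': 55}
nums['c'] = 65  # {'c': 65}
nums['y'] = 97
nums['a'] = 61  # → {'c': 65, 'y': 97, 'a': 61}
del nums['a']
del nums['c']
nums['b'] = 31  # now {'y': 97, 'b': 31}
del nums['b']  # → {'y': 97}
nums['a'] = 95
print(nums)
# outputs {'y': 97, 'a': 95}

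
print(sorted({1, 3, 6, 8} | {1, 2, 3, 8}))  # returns [1, 2, 3, 6, 8]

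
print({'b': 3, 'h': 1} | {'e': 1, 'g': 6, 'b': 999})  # {'b': 999, 'h': 1, 'e': 1, 'g': 6}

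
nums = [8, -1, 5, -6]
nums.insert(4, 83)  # [8, -1, 5, -6, 83]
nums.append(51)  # [8, -1, 5, -6, 83, 51]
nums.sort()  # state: [-6, -1, 5, 8, 51, 83]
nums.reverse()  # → [83, 51, 8, 5, -1, -6]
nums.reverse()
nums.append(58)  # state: [-6, -1, 5, 8, 51, 83, 58]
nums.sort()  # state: [-6, -1, 5, 8, 51, 58, 83]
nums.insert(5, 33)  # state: [-6, -1, 5, 8, 51, 33, 58, 83]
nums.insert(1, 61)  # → [-6, 61, -1, 5, 8, 51, 33, 58, 83]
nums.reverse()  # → [83, 58, 33, 51, 8, 5, -1, 61, -6]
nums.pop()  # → -6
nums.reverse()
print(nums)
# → [61, -1, 5, 8, 51, 33, 58, 83]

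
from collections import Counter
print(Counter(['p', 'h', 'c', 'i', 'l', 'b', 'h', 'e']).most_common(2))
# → [('h', 2), ('p', 1)]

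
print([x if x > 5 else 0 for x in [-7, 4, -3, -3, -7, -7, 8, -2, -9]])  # [0, 0, 0, 0, 0, 0, 8, 0, 0]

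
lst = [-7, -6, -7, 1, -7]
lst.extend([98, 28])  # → [-7, -6, -7, 1, -7, 98, 28]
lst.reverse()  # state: [28, 98, -7, 1, -7, -6, -7]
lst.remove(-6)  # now [28, 98, -7, 1, -7, -7]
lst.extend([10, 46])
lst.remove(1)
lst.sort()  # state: [-7, -7, -7, 10, 28, 46, 98]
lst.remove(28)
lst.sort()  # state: [-7, -7, -7, 10, 46, 98]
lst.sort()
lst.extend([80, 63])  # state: [-7, -7, -7, 10, 46, 98, 80, 63]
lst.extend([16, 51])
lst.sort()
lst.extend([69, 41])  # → [-7, -7, -7, 10, 16, 46, 51, 63, 80, 98, 69, 41]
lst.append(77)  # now [-7, -7, -7, 10, 16, 46, 51, 63, 80, 98, 69, 41, 77]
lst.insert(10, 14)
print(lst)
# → [-7, -7, -7, 10, 16, 46, 51, 63, 80, 98, 14, 69, 41, 77]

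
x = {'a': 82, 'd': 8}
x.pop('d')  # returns 8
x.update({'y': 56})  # {'a': 82, 'y': 56}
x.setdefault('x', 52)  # 52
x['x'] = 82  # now {'a': 82, 'y': 56, 'x': 82}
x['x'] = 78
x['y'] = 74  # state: {'a': 82, 'y': 74, 'x': 78}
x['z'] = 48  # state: {'a': 82, 'y': 74, 'x': 78, 'z': 48}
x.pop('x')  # 78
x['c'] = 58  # {'a': 82, 'y': 74, 'z': 48, 'c': 58}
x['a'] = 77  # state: {'a': 77, 'y': 74, 'z': 48, 'c': 58}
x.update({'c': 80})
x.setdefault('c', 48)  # 80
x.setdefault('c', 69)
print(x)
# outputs {'a': 77, 'y': 74, 'z': 48, 'c': 80}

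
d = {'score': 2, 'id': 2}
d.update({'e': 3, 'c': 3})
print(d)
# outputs {'score': 2, 'id': 2, 'e': 3, 'c': 3}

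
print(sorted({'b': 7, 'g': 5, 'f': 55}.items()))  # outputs [('b', 7), ('f', 55), ('g', 5)]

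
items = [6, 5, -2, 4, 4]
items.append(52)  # [6, 5, -2, 4, 4, 52]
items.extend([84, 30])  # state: [6, 5, -2, 4, 4, 52, 84, 30]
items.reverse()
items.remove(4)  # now [30, 84, 52, 4, -2, 5, 6]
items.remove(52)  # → [30, 84, 4, -2, 5, 6]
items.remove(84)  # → [30, 4, -2, 5, 6]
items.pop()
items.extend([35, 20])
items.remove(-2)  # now [30, 4, 5, 35, 20]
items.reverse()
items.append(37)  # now [20, 35, 5, 4, 30, 37]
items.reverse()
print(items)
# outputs [37, 30, 4, 5, 35, 20]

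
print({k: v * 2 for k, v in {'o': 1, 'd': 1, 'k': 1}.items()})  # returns {'o': 2, 'd': 2, 'k': 2}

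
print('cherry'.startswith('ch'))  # True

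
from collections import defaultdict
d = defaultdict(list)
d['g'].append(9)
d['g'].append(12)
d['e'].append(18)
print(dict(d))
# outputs {'g': [9, 12], 'e': [18]}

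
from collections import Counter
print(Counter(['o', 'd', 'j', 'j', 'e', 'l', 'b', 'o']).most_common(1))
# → [('o', 2)]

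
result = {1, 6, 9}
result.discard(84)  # {1, 6, 9}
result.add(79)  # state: {1, 6, 9, 79}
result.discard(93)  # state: {1, 6, 9, 79}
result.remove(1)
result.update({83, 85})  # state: {6, 9, 79, 83, 85}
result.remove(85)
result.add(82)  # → {6, 9, 79, 82, 83}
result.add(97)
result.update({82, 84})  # {6, 9, 79, 82, 83, 84, 97}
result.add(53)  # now {6, 9, 53, 79, 82, 83, 84, 97}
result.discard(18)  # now {6, 9, 53, 79, 82, 83, 84, 97}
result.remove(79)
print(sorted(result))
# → [6, 9, 53, 82, 83, 84, 97]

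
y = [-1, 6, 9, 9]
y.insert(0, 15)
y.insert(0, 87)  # [87, 15, -1, 6, 9, 9]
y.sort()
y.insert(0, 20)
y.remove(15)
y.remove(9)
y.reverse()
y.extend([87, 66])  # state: [87, 9, 6, -1, 20, 87, 66]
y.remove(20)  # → [87, 9, 6, -1, 87, 66]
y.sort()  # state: [-1, 6, 9, 66, 87, 87]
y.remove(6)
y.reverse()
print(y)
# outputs [87, 87, 66, 9, -1]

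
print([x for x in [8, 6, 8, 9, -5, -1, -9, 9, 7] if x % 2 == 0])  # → [8, 6, 8]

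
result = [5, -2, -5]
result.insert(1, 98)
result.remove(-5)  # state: [5, 98, -2]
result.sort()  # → [-2, 5, 98]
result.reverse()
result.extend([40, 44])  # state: [98, 5, -2, 40, 44]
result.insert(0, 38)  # [38, 98, 5, -2, 40, 44]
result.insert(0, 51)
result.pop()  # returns 44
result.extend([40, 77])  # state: [51, 38, 98, 5, -2, 40, 40, 77]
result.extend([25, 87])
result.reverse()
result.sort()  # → [-2, 5, 25, 38, 40, 40, 51, 77, 87, 98]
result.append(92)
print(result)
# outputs [-2, 5, 25, 38, 40, 40, 51, 77, 87, 98, 92]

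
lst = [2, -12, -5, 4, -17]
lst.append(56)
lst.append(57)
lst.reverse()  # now [57, 56, -17, 4, -5, -12, 2]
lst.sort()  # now [-17, -12, -5, 2, 4, 56, 57]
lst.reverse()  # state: [57, 56, 4, 2, -5, -12, -17]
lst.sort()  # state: [-17, -12, -5, 2, 4, 56, 57]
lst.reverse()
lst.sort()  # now [-17, -12, -5, 2, 4, 56, 57]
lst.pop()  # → 57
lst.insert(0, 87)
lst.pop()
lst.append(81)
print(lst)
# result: [87, -17, -12, -5, 2, 4, 81]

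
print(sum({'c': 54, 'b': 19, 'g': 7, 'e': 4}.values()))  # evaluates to 84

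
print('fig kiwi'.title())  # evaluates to Fig Kiwi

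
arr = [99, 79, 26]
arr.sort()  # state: [26, 79, 99]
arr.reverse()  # [99, 79, 26]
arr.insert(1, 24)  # [99, 24, 79, 26]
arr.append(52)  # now [99, 24, 79, 26, 52]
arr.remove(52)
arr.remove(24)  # [99, 79, 26]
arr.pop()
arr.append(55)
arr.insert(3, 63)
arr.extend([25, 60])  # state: [99, 79, 55, 63, 25, 60]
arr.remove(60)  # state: [99, 79, 55, 63, 25]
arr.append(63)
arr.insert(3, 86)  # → [99, 79, 55, 86, 63, 25, 63]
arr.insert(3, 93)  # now [99, 79, 55, 93, 86, 63, 25, 63]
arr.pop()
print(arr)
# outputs [99, 79, 55, 93, 86, 63, 25]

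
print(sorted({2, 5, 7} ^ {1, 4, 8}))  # [1, 2, 4, 5, 7, 8]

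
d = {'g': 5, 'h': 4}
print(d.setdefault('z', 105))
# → 105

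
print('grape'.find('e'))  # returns 4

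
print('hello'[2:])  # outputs llo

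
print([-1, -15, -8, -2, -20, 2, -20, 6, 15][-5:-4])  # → [-20]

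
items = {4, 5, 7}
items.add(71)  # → {4, 5, 7, 71}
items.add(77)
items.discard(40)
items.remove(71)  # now {4, 5, 7, 77}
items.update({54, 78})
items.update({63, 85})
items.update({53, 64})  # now {4, 5, 7, 53, 54, 63, 64, 77, 78, 85}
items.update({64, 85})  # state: {4, 5, 7, 53, 54, 63, 64, 77, 78, 85}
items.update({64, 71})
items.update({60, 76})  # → {4, 5, 7, 53, 54, 60, 63, 64, 71, 76, 77, 78, 85}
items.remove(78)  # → {4, 5, 7, 53, 54, 60, 63, 64, 71, 76, 77, 85}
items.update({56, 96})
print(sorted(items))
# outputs [4, 5, 7, 53, 54, 56, 60, 63, 64, 71, 76, 77, 85, 96]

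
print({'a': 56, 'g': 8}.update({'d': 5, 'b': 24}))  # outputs None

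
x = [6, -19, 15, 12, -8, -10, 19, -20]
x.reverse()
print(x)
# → [-20, 19, -10, -8, 12, 15, -19, 6]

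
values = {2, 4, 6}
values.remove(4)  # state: {2, 6}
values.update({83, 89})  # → {2, 6, 83, 89}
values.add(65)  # {2, 6, 65, 83, 89}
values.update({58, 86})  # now {2, 6, 58, 65, 83, 86, 89}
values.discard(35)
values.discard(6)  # {2, 58, 65, 83, 86, 89}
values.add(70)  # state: {2, 58, 65, 70, 83, 86, 89}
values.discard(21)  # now {2, 58, 65, 70, 83, 86, 89}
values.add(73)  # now {2, 58, 65, 70, 73, 83, 86, 89}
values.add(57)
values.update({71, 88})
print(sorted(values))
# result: [2, 57, 58, 65, 70, 71, 73, 83, 86, 88, 89]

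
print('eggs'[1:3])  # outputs gg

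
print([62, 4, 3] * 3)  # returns [62, 4, 3, 62, 4, 3, 62, 4, 3]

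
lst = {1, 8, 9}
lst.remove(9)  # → {1, 8}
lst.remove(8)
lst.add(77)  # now {1, 77}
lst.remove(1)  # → {77}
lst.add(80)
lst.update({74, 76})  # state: {74, 76, 77, 80}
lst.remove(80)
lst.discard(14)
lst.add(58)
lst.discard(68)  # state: {58, 74, 76, 77}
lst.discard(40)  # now {58, 74, 76, 77}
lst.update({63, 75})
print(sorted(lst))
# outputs [58, 63, 74, 75, 76, 77]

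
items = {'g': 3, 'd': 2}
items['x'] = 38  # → {'g': 3, 'd': 2, 'x': 38}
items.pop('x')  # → 38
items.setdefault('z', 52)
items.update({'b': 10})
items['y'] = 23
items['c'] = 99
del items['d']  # {'g': 3, 'z': 52, 'b': 10, 'y': 23, 'c': 99}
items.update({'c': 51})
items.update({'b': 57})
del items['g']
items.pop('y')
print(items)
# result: {'z': 52, 'b': 57, 'c': 51}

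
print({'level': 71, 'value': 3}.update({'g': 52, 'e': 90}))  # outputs None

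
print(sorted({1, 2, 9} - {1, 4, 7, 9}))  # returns [2]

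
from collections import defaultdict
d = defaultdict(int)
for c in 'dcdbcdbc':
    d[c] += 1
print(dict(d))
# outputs {'d': 3, 'c': 3, 'b': 2}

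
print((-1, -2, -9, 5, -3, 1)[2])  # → -9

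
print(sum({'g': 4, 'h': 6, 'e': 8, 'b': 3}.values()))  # 21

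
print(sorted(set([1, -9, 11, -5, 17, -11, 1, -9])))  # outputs [-11, -9, -5, 1, 11, 17]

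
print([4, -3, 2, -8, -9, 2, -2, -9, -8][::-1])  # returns [-8, -9, -2, 2, -9, -8, 2, -3, 4]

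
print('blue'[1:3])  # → lu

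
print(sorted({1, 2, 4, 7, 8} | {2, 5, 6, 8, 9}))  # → [1, 2, 4, 5, 6, 7, 8, 9]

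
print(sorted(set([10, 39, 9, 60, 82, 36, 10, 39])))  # [9, 10, 36, 39, 60, 82]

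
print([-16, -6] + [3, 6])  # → [-16, -6, 3, 6]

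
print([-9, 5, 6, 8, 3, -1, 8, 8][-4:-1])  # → [3, -1, 8]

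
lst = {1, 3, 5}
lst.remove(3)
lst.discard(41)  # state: {1, 5}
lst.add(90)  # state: {1, 5, 90}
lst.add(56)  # {1, 5, 56, 90}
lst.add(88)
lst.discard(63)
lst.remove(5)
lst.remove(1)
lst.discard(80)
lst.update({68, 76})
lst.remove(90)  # {56, 68, 76, 88}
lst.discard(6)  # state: {56, 68, 76, 88}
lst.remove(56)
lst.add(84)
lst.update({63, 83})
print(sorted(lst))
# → [63, 68, 76, 83, 84, 88]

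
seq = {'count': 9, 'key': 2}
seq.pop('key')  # 2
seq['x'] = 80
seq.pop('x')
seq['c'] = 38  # {'count': 9, 'c': 38}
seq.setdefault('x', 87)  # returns 87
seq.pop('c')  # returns 38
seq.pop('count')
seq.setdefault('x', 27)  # 87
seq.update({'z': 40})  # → {'x': 87, 'z': 40}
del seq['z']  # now {'x': 87}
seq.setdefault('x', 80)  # 87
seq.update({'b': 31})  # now {'x': 87, 'b': 31}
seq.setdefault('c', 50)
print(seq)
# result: {'x': 87, 'b': 31, 'c': 50}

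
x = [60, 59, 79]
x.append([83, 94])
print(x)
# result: [60, 59, 79, [83, 94]]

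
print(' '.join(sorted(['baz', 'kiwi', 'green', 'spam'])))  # baz green kiwi spam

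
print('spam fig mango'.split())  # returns ['spam', 'fig', 'mango']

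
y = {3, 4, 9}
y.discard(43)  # {3, 4, 9}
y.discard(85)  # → {3, 4, 9}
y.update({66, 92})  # {3, 4, 9, 66, 92}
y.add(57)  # {3, 4, 9, 57, 66, 92}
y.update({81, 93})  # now {3, 4, 9, 57, 66, 81, 92, 93}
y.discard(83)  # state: {3, 4, 9, 57, 66, 81, 92, 93}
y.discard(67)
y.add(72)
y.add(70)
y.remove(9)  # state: {3, 4, 57, 66, 70, 72, 81, 92, 93}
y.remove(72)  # {3, 4, 57, 66, 70, 81, 92, 93}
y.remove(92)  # {3, 4, 57, 66, 70, 81, 93}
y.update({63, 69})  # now {3, 4, 57, 63, 66, 69, 70, 81, 93}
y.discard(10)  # {3, 4, 57, 63, 66, 69, 70, 81, 93}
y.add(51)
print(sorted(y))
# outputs [3, 4, 51, 57, 63, 66, 69, 70, 81, 93]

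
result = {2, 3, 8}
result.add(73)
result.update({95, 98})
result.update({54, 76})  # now {2, 3, 8, 54, 73, 76, 95, 98}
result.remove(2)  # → {3, 8, 54, 73, 76, 95, 98}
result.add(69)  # {3, 8, 54, 69, 73, 76, 95, 98}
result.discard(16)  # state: {3, 8, 54, 69, 73, 76, 95, 98}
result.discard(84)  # {3, 8, 54, 69, 73, 76, 95, 98}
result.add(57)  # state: {3, 8, 54, 57, 69, 73, 76, 95, 98}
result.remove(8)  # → {3, 54, 57, 69, 73, 76, 95, 98}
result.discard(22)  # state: {3, 54, 57, 69, 73, 76, 95, 98}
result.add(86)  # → {3, 54, 57, 69, 73, 76, 86, 95, 98}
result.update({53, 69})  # {3, 53, 54, 57, 69, 73, 76, 86, 95, 98}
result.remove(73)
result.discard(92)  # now {3, 53, 54, 57, 69, 76, 86, 95, 98}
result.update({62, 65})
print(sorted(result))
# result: [3, 53, 54, 57, 62, 65, 69, 76, 86, 95, 98]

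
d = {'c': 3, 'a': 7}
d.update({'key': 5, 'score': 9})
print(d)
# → {'c': 3, 'a': 7, 'key': 5, 'score': 9}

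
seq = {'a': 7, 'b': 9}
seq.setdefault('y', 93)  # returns 93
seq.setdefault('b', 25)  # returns 9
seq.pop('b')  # 9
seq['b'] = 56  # {'a': 7, 'y': 93, 'b': 56}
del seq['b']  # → {'a': 7, 'y': 93}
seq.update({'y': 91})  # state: {'a': 7, 'y': 91}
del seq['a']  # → {'y': 91}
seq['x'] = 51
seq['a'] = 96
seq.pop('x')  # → 51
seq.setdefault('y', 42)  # 91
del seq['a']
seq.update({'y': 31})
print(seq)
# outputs {'y': 31}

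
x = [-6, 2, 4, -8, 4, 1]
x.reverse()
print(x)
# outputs [1, 4, -8, 4, 2, -6]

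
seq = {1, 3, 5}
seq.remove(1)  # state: {3, 5}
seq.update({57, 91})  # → {3, 5, 57, 91}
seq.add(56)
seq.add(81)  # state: {3, 5, 56, 57, 81, 91}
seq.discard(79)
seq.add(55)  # {3, 5, 55, 56, 57, 81, 91}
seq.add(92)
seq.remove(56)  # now {3, 5, 55, 57, 81, 91, 92}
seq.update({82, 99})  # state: {3, 5, 55, 57, 81, 82, 91, 92, 99}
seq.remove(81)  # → {3, 5, 55, 57, 82, 91, 92, 99}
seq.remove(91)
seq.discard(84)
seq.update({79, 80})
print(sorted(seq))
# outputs [3, 5, 55, 57, 79, 80, 82, 92, 99]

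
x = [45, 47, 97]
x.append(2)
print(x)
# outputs [45, 47, 97, 2]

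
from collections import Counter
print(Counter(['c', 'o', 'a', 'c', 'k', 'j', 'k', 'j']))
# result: Counter({'c': 2, 'k': 2, 'j': 2, 'o': 1, 'a': 1})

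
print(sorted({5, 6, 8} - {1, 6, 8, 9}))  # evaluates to [5]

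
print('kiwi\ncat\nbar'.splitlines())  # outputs ['kiwi', 'cat', 'bar']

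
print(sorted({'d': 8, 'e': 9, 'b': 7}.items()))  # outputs [('b', 7), ('d', 8), ('e', 9)]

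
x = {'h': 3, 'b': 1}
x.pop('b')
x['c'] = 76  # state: {'h': 3, 'c': 76}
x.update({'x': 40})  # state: {'h': 3, 'c': 76, 'x': 40}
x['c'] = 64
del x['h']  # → {'c': 64, 'x': 40}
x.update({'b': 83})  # {'c': 64, 'x': 40, 'b': 83}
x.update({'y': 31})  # {'c': 64, 'x': 40, 'b': 83, 'y': 31}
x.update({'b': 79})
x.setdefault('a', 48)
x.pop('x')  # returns 40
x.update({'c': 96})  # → {'c': 96, 'b': 79, 'y': 31, 'a': 48}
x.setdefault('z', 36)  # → 36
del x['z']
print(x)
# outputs {'c': 96, 'b': 79, 'y': 31, 'a': 48}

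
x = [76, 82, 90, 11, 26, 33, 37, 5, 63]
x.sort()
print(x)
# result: [5, 11, 26, 33, 37, 63, 76, 82, 90]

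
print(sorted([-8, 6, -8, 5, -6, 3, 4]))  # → [-8, -8, -6, 3, 4, 5, 6]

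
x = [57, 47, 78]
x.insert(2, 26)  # [57, 47, 26, 78]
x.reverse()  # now [78, 26, 47, 57]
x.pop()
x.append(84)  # [78, 26, 47, 84]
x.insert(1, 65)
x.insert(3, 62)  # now [78, 65, 26, 62, 47, 84]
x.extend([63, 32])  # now [78, 65, 26, 62, 47, 84, 63, 32]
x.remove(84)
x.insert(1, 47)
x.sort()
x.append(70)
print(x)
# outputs [26, 32, 47, 47, 62, 63, 65, 78, 70]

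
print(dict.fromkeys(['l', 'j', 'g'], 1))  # {'l': 1, 'j': 1, 'g': 1}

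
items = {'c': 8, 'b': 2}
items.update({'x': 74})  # {'c': 8, 'b': 2, 'x': 74}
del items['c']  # {'b': 2, 'x': 74}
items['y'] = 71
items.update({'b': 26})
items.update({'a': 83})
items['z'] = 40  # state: {'b': 26, 'x': 74, 'y': 71, 'a': 83, 'z': 40}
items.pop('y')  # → 71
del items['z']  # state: {'b': 26, 'x': 74, 'a': 83}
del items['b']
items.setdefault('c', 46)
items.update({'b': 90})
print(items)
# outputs {'x': 74, 'a': 83, 'c': 46, 'b': 90}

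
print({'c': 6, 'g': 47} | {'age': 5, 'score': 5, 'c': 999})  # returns {'c': 999, 'g': 47, 'age': 5, 'score': 5}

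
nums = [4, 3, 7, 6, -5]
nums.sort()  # [-5, 3, 4, 6, 7]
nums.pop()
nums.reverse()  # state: [6, 4, 3, -5]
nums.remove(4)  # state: [6, 3, -5]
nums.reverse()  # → [-5, 3, 6]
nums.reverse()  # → [6, 3, -5]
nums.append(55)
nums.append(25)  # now [6, 3, -5, 55, 25]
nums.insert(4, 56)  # [6, 3, -5, 55, 56, 25]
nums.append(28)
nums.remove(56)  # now [6, 3, -5, 55, 25, 28]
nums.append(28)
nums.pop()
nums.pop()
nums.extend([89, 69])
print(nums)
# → [6, 3, -5, 55, 25, 89, 69]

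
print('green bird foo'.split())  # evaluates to ['green', 'bird', 'foo']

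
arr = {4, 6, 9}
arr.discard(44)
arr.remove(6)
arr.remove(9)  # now {4}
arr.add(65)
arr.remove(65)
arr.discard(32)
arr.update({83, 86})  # {4, 83, 86}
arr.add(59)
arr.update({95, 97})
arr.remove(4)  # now {59, 83, 86, 95, 97}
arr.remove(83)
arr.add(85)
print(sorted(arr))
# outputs [59, 85, 86, 95, 97]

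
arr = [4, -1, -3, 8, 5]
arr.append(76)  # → [4, -1, -3, 8, 5, 76]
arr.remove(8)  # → [4, -1, -3, 5, 76]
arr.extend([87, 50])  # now [4, -1, -3, 5, 76, 87, 50]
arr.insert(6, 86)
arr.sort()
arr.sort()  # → [-3, -1, 4, 5, 50, 76, 86, 87]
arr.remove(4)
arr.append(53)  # [-3, -1, 5, 50, 76, 86, 87, 53]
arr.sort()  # [-3, -1, 5, 50, 53, 76, 86, 87]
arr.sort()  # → [-3, -1, 5, 50, 53, 76, 86, 87]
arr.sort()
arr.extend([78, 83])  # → [-3, -1, 5, 50, 53, 76, 86, 87, 78, 83]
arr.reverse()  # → [83, 78, 87, 86, 76, 53, 50, 5, -1, -3]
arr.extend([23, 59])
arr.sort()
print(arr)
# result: [-3, -1, 5, 23, 50, 53, 59, 76, 78, 83, 86, 87]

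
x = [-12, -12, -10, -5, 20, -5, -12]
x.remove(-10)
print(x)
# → [-12, -12, -5, 20, -5, -12]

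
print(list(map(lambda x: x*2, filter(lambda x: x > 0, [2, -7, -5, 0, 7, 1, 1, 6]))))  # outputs [4, 14, 2, 2, 12]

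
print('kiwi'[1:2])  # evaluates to i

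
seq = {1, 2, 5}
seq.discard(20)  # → {1, 2, 5}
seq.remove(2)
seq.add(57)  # {1, 5, 57}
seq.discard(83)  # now {1, 5, 57}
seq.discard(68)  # {1, 5, 57}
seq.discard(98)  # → {1, 5, 57}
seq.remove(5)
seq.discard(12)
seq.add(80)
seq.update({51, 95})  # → {1, 51, 57, 80, 95}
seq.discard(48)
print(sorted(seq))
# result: [1, 51, 57, 80, 95]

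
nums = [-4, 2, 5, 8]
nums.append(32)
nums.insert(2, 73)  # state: [-4, 2, 73, 5, 8, 32]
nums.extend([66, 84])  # [-4, 2, 73, 5, 8, 32, 66, 84]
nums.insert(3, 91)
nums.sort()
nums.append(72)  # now [-4, 2, 5, 8, 32, 66, 73, 84, 91, 72]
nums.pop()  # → 72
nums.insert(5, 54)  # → [-4, 2, 5, 8, 32, 54, 66, 73, 84, 91]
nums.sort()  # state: [-4, 2, 5, 8, 32, 54, 66, 73, 84, 91]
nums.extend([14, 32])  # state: [-4, 2, 5, 8, 32, 54, 66, 73, 84, 91, 14, 32]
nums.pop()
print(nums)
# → [-4, 2, 5, 8, 32, 54, 66, 73, 84, 91, 14]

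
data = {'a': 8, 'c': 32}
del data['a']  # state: {'c': 32}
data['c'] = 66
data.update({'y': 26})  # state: {'c': 66, 'y': 26}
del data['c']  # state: {'y': 26}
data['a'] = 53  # {'y': 26, 'a': 53}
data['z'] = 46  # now {'y': 26, 'a': 53, 'z': 46}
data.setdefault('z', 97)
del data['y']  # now {'a': 53, 'z': 46}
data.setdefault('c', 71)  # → 71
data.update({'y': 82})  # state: {'a': 53, 'z': 46, 'c': 71, 'y': 82}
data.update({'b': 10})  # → {'a': 53, 'z': 46, 'c': 71, 'y': 82, 'b': 10}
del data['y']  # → {'a': 53, 'z': 46, 'c': 71, 'b': 10}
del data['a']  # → {'z': 46, 'c': 71, 'b': 10}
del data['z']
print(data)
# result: {'c': 71, 'b': 10}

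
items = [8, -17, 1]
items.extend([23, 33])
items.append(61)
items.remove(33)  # [8, -17, 1, 23, 61]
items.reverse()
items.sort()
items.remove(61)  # [-17, 1, 8, 23]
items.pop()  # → 23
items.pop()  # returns 8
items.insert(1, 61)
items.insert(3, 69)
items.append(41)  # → [-17, 61, 1, 69, 41]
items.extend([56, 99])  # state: [-17, 61, 1, 69, 41, 56, 99]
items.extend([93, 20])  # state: [-17, 61, 1, 69, 41, 56, 99, 93, 20]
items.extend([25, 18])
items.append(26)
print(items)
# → [-17, 61, 1, 69, 41, 56, 99, 93, 20, 25, 18, 26]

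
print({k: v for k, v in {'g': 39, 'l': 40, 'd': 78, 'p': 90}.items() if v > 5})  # {'g': 39, 'l': 40, 'd': 78, 'p': 90}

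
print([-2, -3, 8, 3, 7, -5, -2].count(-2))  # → 2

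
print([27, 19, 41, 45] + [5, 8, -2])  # [27, 19, 41, 45, 5, 8, -2]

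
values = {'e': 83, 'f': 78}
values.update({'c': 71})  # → {'e': 83, 'f': 78, 'c': 71}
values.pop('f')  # 78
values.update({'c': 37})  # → {'e': 83, 'c': 37}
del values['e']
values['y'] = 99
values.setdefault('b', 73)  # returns 73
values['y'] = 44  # {'c': 37, 'y': 44, 'b': 73}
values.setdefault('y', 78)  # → 44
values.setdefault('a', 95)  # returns 95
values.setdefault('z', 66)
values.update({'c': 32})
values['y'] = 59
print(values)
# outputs {'c': 32, 'y': 59, 'b': 73, 'a': 95, 'z': 66}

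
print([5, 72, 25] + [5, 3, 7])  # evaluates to [5, 72, 25, 5, 3, 7]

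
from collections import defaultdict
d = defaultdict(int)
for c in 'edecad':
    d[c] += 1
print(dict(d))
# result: {'e': 2, 'd': 2, 'c': 1, 'a': 1}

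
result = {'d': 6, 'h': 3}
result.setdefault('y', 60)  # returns 60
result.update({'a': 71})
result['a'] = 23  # {'d': 6, 'h': 3, 'y': 60, 'a': 23}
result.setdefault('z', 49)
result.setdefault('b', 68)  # 68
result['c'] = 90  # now {'d': 6, 'h': 3, 'y': 60, 'a': 23, 'z': 49, 'b': 68, 'c': 90}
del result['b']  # {'d': 6, 'h': 3, 'y': 60, 'a': 23, 'z': 49, 'c': 90}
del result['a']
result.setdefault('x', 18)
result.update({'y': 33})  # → {'d': 6, 'h': 3, 'y': 33, 'z': 49, 'c': 90, 'x': 18}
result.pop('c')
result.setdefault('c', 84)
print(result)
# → {'d': 6, 'h': 3, 'y': 33, 'z': 49, 'x': 18, 'c': 84}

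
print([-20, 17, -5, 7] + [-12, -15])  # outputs [-20, 17, -5, 7, -12, -15]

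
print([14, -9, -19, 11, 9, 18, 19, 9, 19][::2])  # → [14, -19, 9, 19, 19]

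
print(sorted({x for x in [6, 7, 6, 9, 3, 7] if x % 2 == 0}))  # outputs [6]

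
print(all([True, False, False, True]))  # False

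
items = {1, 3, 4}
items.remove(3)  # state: {1, 4}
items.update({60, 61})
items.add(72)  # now {1, 4, 60, 61, 72}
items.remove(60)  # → {1, 4, 61, 72}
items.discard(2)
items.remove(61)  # {1, 4, 72}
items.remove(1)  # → {4, 72}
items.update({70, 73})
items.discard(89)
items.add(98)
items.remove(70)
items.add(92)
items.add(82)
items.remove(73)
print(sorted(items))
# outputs [4, 72, 82, 92, 98]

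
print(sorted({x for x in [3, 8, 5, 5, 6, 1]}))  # [1, 3, 5, 6, 8]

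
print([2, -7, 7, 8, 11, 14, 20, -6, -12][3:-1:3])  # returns [8, 20]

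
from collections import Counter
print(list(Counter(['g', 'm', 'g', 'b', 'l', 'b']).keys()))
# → ['g', 'm', 'b', 'l']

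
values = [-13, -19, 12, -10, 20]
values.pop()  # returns 20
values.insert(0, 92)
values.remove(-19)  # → [92, -13, 12, -10]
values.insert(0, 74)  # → [74, 92, -13, 12, -10]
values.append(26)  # [74, 92, -13, 12, -10, 26]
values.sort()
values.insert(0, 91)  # [91, -13, -10, 12, 26, 74, 92]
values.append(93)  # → [91, -13, -10, 12, 26, 74, 92, 93]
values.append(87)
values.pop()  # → 87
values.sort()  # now [-13, -10, 12, 26, 74, 91, 92, 93]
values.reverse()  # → [93, 92, 91, 74, 26, 12, -10, -13]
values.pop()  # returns -13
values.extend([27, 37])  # [93, 92, 91, 74, 26, 12, -10, 27, 37]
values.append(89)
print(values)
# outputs [93, 92, 91, 74, 26, 12, -10, 27, 37, 89]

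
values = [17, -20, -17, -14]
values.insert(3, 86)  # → [17, -20, -17, 86, -14]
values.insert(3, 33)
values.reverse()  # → [-14, 86, 33, -17, -20, 17]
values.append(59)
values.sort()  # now [-20, -17, -14, 17, 33, 59, 86]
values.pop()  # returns 86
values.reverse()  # [59, 33, 17, -14, -17, -20]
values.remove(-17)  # [59, 33, 17, -14, -20]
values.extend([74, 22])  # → [59, 33, 17, -14, -20, 74, 22]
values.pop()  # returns 22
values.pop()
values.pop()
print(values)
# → [59, 33, 17, -14]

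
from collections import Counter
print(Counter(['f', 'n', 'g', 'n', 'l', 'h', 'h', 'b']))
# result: Counter({'n': 2, 'h': 2, 'f': 1, 'g': 1, 'l': 1, 'b': 1})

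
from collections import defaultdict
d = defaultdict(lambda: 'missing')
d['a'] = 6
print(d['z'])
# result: missing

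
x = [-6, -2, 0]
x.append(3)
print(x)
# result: [-6, -2, 0, 3]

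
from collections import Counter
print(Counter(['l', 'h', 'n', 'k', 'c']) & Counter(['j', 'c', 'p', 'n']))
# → Counter({'n': 1, 'c': 1})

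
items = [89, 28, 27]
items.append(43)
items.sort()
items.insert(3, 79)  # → [27, 28, 43, 79, 89]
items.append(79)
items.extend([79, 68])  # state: [27, 28, 43, 79, 89, 79, 79, 68]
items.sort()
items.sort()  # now [27, 28, 43, 68, 79, 79, 79, 89]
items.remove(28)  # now [27, 43, 68, 79, 79, 79, 89]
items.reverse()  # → [89, 79, 79, 79, 68, 43, 27]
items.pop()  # 27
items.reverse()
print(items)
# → [43, 68, 79, 79, 79, 89]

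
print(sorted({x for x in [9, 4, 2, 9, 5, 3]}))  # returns [2, 3, 4, 5, 9]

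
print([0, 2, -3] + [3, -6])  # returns [0, 2, -3, 3, -6]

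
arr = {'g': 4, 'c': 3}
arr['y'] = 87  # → {'g': 4, 'c': 3, 'y': 87}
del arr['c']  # {'g': 4, 'y': 87}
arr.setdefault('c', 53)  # 53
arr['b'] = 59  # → {'g': 4, 'y': 87, 'c': 53, 'b': 59}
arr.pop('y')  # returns 87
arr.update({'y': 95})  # {'g': 4, 'c': 53, 'b': 59, 'y': 95}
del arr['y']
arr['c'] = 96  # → {'g': 4, 'c': 96, 'b': 59}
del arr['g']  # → {'c': 96, 'b': 59}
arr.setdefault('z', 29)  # 29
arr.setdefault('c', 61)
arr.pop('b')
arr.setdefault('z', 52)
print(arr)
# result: {'c': 96, 'z': 29}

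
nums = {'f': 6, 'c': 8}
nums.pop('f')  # 6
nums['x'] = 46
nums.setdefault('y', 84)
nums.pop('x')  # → 46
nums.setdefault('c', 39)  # 8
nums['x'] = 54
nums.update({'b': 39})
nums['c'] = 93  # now {'c': 93, 'y': 84, 'x': 54, 'b': 39}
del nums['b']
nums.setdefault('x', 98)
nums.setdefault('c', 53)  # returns 93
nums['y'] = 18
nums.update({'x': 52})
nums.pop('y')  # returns 18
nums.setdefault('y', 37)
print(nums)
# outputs {'c': 93, 'x': 52, 'y': 37}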